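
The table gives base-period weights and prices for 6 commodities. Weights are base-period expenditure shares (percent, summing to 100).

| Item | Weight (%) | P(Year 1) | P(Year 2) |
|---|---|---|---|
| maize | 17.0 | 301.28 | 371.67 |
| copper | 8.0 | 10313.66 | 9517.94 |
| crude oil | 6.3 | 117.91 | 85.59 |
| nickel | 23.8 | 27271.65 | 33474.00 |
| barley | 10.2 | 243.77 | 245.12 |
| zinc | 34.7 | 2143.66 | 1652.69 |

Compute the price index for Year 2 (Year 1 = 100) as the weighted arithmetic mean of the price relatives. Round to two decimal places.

maize: 17.0 × (371.67/301.28) = 17.0 × 1.233636 = 20.9718
copper: 8.0 × (9517.94/10313.66) = 8.0 × 0.922848 = 7.3828
crude oil: 6.3 × (85.59/117.91) = 6.3 × 0.725893 = 4.5731
nickel: 23.8 × (33474.00/27271.65) = 23.8 × 1.227428 = 29.2128
barley: 10.2 × (245.12/243.77) = 10.2 × 1.005538 = 10.2565
zinc: 34.7 × (1652.69/2143.66) = 34.7 × 0.770966 = 26.7525
Index = Σ wᵢ·(p₁ᵢ/p₀ᵢ) = 20.9718 + 7.3828 + 4.5731 + 29.2128 + 10.2565 + 26.7525 = 99.1495

99.15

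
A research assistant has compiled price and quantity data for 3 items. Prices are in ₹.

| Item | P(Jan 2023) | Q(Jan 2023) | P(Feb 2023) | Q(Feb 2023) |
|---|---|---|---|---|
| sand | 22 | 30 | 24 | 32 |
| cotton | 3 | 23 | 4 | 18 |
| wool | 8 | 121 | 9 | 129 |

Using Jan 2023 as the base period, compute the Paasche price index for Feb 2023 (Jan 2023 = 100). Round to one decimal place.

Paasche price index uses current-period quantities as weights.
ΣP(Feb 2023)·Q(Feb 2023) = 24×32 + 4×18 + 9×129 = 768 + 72 + 1161 = 2001
ΣP(Jan 2023)·Q(Feb 2023) = 22×32 + 3×18 + 8×129 = 704 + 54 + 1032 = 1790
Index = 2001 / 1790 × 100 = 111.7877

111.8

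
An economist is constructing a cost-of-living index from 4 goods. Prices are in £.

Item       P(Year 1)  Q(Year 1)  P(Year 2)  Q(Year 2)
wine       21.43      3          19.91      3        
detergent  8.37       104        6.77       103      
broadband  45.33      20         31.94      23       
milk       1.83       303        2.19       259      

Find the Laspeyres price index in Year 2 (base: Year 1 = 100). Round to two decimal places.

86.24

Laspeyres price index uses base-period quantities as weights.
ΣP(Year 2)·Q(Year 1) = 19.91×3 + 6.77×104 + 31.94×20 + 2.19×303 = 59.73 + 704.08 + 638.8 + 663.57 = 2066.18
ΣP(Year 1)·Q(Year 1) = 21.43×3 + 8.37×104 + 45.33×20 + 1.83×303 = 64.29 + 870.48 + 906.6 + 554.49 = 2395.86
Index = 2066.18 / 2395.86 × 100 = 86.2396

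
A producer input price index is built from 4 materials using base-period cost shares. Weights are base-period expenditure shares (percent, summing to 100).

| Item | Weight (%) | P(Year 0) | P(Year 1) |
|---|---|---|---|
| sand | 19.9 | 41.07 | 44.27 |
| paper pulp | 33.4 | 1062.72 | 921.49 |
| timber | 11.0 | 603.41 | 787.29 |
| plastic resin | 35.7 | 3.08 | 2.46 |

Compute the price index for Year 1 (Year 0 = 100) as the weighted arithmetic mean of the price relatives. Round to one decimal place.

93.3

sand: 19.9 × (44.27/41.07) = 19.9 × 1.077916 = 21.4505
paper pulp: 33.4 × (921.49/1062.72) = 33.4 × 0.867105 = 28.9613
timber: 11.0 × (787.29/603.41) = 11.0 × 1.304735 = 14.3521
plastic resin: 35.7 × (2.46/3.08) = 35.7 × 0.798701 = 28.5136
Index = Σ wᵢ·(p₁ᵢ/p₀ᵢ) = 21.4505 + 28.9613 + 14.3521 + 28.5136 = 93.2776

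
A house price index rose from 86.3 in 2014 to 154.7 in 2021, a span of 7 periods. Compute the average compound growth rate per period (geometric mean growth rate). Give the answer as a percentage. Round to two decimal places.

8.70%

Growth factor = (154.7/86.3)^(1/7) = (1.792584)^(1/7) = 1.086954
Growth rate = 1.086954 − 1 = 0.086954 = 8.6954%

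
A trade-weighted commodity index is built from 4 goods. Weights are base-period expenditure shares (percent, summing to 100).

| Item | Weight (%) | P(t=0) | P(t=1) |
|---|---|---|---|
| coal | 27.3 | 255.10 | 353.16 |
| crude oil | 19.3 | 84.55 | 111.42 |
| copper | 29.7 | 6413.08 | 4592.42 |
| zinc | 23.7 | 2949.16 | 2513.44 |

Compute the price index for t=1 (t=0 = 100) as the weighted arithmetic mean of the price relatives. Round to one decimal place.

104.7

coal: 27.3 × (353.16/255.10) = 27.3 × 1.384398 = 37.7941
crude oil: 19.3 × (111.42/84.55) = 19.3 × 1.317800 = 25.4335
copper: 29.7 × (4592.42/6413.08) = 29.7 × 0.716102 = 21.2682
zinc: 23.7 × (2513.44/2949.16) = 23.7 × 0.852256 = 20.1985
Index = Σ wᵢ·(p₁ᵢ/p₀ᵢ) = 37.7941 + 25.4335 + 21.2682 + 20.1985 = 104.6943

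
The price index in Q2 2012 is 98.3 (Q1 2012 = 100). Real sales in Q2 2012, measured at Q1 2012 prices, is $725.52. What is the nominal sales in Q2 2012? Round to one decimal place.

713.2

Nominal = Real × (Index/100) = 725.52 × (98.3/100)
        = 725.52 × 0.983 = 713.1862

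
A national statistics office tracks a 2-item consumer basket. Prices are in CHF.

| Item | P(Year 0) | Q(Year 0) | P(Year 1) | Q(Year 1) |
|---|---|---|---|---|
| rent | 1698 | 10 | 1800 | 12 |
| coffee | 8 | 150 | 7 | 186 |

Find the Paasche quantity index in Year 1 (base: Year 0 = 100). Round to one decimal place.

Paasche quantity index uses current-period prices as weights.
ΣP(Year 1)·Q(Year 1) = 1800×12 + 7×186 = 21600 + 1302 = 22902
ΣP(Year 1)·Q(Year 0) = 1800×10 + 7×150 = 18000 + 1050 = 19050
Index = 22902 / 19050 × 100 = 120.2205

120.2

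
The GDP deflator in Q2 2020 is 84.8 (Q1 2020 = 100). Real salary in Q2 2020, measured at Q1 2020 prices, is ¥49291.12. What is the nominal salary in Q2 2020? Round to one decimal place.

Nominal = Real × (Index/100) = 49291.12 × (84.8/100)
        = 49291.12 × 0.848 = 41798.8698

41798.9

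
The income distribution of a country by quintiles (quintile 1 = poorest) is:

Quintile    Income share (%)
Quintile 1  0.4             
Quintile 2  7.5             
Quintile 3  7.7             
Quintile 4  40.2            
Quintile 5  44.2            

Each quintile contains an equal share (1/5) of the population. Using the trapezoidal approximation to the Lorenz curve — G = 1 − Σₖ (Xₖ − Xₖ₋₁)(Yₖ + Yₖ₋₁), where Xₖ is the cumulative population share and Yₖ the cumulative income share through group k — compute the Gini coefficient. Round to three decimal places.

Cumulative income shares Yₖ: 0.0040, 0.0790, 0.1560, 0.5580, 1.0000
Σ (Xₖ−Xₖ₋₁)(Yₖ+Yₖ₋₁) = (1/5)(0.0040+0.0000) + (1/5)(0.0790+0.0040) + (1/5)(0.1560+0.0790) + (1/5)(0.5580+0.1560) + (1/5)(1.0000+0.5580)
  = 0.0008 + 0.0166 + 0.0470 + 0.1428 + 0.3116 = 0.5188
G = 1 − 0.5188 = 0.4812

0.481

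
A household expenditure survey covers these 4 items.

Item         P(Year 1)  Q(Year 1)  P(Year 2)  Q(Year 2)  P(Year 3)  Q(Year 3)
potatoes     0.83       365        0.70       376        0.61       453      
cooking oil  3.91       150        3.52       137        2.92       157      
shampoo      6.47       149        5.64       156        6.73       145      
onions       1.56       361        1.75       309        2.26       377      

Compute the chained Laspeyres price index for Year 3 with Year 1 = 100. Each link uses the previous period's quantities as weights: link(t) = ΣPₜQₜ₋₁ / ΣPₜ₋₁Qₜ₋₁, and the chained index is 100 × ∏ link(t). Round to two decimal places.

Link Year 1→Year 2:
ΣP(Year 2)Q(Year 1) = 0.70×365 + 3.52×150 + 5.64×149 + 1.75×361 = 255.5 + 528 + 840.36 + 631.75 = 2255.61
ΣP(Year 1)Q(Year 1) = 0.83×365 + 3.91×150 + 6.47×149 + 1.56×361 = 302.95 + 586.5 + 964.03 + 563.16 = 2416.64
link = 2255.61/2416.64 = 0.933366
Link Year 2→Year 3:
ΣP(Year 3)Q(Year 2) = 0.61×376 + 2.92×137 + 6.73×156 + 2.26×309 = 229.36 + 400.04 + 1049.88 + 698.34 = 2377.62
ΣP(Year 2)Q(Year 2) = 0.70×376 + 3.52×137 + 5.64×156 + 1.75×309 = 263.2 + 482.24 + 879.84 + 540.75 = 2166.03
link = 2377.62/2166.03 = 1.097686
Chained index = 100 × 0.933366 × 1.097686 = 102.4543

102.45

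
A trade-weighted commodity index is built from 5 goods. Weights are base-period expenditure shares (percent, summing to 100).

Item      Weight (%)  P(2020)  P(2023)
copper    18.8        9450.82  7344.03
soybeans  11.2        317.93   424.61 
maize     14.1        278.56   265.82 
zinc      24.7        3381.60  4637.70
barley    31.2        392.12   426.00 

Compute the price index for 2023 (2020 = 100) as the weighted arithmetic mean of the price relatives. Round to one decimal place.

copper: 18.8 × (7344.03/9450.82) = 18.8 × 0.777079 = 14.6091
soybeans: 11.2 × (424.61/317.93) = 11.2 × 1.335546 = 14.9581
maize: 14.1 × (265.82/278.56) = 14.1 × 0.954265 = 13.4551
zinc: 24.7 × (4637.70/3381.60) = 24.7 × 1.371451 = 33.8748
barley: 31.2 × (426.00/392.12) = 31.2 × 1.086402 = 33.8957
Index = Σ wᵢ·(p₁ᵢ/p₀ᵢ) = 14.6091 + 14.9581 + 13.4551 + 33.8748 + 33.8957 = 110.7929

110.8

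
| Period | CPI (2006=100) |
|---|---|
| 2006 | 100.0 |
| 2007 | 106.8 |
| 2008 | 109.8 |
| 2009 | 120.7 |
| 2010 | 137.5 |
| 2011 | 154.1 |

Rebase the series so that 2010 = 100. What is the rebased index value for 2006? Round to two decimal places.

72.73

Rebased(2006) = 100.0 / 137.5 × 100 = 72.7273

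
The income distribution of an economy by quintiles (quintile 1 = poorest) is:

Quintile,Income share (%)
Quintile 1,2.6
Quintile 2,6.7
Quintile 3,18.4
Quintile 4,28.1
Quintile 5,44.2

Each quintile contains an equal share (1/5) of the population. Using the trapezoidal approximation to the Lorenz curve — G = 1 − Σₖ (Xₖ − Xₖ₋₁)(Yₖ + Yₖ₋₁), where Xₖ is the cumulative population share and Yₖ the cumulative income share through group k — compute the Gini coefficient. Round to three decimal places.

Cumulative income shares Yₖ: 0.0260, 0.0930, 0.2770, 0.5580, 1.0000
Σ (Xₖ−Xₖ₋₁)(Yₖ+Yₖ₋₁) = (1/5)(0.0260+0.0000) + (1/5)(0.0930+0.0260) + (1/5)(0.2770+0.0930) + (1/5)(0.5580+0.2770) + (1/5)(1.0000+0.5580)
  = 0.0052 + 0.0238 + 0.0740 + 0.1670 + 0.3116 = 0.5816
G = 1 − 0.5816 = 0.4184

0.418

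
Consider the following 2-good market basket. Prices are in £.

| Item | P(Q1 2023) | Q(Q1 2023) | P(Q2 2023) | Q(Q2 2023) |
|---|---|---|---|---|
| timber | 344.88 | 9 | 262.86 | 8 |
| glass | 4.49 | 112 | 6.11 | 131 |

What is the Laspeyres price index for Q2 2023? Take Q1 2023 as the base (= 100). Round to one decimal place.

84.6

Laspeyres price index uses base-period quantities as weights.
ΣP(Q2 2023)·Q(Q1 2023) = 262.86×9 + 6.11×112 = 2365.74 + 684.32 = 3050.06
ΣP(Q1 2023)·Q(Q1 2023) = 344.88×9 + 4.49×112 = 3103.92 + 502.88 = 3606.8
Index = 3050.06 / 3606.8 × 100 = 84.5642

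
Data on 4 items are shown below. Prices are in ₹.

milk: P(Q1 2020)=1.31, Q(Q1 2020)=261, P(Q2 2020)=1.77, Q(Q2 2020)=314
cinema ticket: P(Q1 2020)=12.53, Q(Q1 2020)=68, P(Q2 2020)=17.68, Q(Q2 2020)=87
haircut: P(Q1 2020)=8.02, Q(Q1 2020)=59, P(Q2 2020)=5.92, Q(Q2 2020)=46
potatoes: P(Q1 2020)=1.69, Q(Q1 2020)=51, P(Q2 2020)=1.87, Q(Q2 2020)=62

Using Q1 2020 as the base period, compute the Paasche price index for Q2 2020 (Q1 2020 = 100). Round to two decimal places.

Paasche price index uses current-period quantities as weights.
ΣP(Q2 2020)·Q(Q2 2020) = 1.77×314 + 17.68×87 + 5.92×46 + 1.87×62 = 555.78 + 1538.16 + 272.32 + 115.94 = 2482.2
ΣP(Q1 2020)·Q(Q2 2020) = 1.31×314 + 12.53×87 + 8.02×46 + 1.69×62 = 411.34 + 1090.11 + 368.92 + 104.78 = 1975.15
Index = 2482.2 / 1975.15 × 100 = 125.6715

125.67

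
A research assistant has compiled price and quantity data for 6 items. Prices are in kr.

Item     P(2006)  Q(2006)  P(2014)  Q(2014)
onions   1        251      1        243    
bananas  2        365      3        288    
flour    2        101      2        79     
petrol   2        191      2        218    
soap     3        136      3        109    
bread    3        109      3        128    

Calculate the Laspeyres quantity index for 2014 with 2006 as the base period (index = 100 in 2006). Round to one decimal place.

92.3

Laspeyres quantity index uses base-period prices as weights.
ΣP(2006)·Q(2014) = 1×243 + 2×288 + 2×79 + 2×218 + 3×109 + 3×128 = 243 + 576 + 158 + 436 + 327 + 384 = 2124
ΣP(2006)·Q(2006) = 1×251 + 2×365 + 2×101 + 2×191 + 3×136 + 3×109 = 251 + 730 + 202 + 382 + 408 + 327 = 2300
Index = 2124 / 2300 × 100 = 92.3478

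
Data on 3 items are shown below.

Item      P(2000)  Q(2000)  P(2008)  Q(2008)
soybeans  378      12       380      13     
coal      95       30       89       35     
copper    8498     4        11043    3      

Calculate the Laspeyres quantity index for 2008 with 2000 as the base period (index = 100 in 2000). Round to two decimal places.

Laspeyres quantity index uses base-period prices as weights.
ΣP(2000)·Q(2008) = 378×13 + 95×35 + 8498×3 = 4914 + 3325 + 25494 = 33733
ΣP(2000)·Q(2000) = 378×12 + 95×30 + 8498×4 = 4536 + 2850 + 33992 = 41378
Index = 33733 / 41378 × 100 = 81.5240

81.52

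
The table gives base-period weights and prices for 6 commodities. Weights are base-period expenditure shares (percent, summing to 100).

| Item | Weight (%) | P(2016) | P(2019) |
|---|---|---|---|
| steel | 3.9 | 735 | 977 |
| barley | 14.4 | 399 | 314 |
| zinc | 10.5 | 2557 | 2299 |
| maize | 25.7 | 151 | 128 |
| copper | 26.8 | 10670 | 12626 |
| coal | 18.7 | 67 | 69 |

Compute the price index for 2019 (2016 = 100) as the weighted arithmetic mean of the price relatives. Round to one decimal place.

steel: 3.9 × (977/735) = 3.9 × 1.329252 = 5.1841
barley: 14.4 × (314/399) = 14.4 × 0.786967 = 11.3323
zinc: 10.5 × (2299/2557) = 10.5 × 0.899101 = 9.4406
maize: 25.7 × (128/151) = 25.7 × 0.847682 = 21.7854
copper: 26.8 × (12626/10670) = 26.8 × 1.183318 = 31.7129
coal: 18.7 × (69/67) = 18.7 × 1.029851 = 19.2582
Index = Σ wᵢ·(p₁ᵢ/p₀ᵢ) = 5.1841 + 11.3323 + 9.4406 + 21.7854 + 31.7129 + 19.2582 = 98.7135

98.7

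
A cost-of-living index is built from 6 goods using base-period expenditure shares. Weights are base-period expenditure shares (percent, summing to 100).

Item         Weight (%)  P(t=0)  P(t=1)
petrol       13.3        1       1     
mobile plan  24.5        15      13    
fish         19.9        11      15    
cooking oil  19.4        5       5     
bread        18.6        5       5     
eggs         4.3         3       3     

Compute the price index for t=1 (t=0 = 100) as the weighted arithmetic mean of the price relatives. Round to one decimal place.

104.0

petrol: 13.3 × (1/1) = 13.3 × 1.000000 = 13.3000
mobile plan: 24.5 × (13/15) = 24.5 × 0.866667 = 21.2333
fish: 19.9 × (15/11) = 19.9 × 1.363636 = 27.1364
cooking oil: 19.4 × (5/5) = 19.4 × 1.000000 = 19.4000
bread: 18.6 × (5/5) = 18.6 × 1.000000 = 18.6000
eggs: 4.3 × (3/3) = 4.3 × 1.000000 = 4.3000
Index = Σ wᵢ·(p₁ᵢ/p₀ᵢ) = 13.3000 + 21.2333 + 27.1364 + 19.4000 + 18.6000 + 4.3000 = 103.9697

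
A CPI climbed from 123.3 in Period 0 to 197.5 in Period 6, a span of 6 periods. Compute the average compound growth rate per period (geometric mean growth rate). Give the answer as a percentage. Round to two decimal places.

8.17%

Growth factor = (197.5/123.3)^(1/6) = (1.601784)^(1/6) = 1.081685
Growth rate = 1.081685 − 1 = 0.081685 = 8.1685%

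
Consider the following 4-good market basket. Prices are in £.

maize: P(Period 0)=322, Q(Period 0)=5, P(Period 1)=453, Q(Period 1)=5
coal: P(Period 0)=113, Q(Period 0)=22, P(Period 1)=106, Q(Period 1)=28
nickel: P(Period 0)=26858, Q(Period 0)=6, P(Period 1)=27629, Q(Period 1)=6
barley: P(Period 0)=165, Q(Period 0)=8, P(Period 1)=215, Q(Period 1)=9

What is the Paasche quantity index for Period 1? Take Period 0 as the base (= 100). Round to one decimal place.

100.5

Paasche quantity index uses current-period prices as weights.
ΣP(Period 1)·Q(Period 1) = 453×5 + 106×28 + 27629×6 + 215×9 = 2265 + 2968 + 165774 + 1935 = 172942
ΣP(Period 1)·Q(Period 0) = 453×5 + 106×22 + 27629×6 + 215×8 = 2265 + 2332 + 165774 + 1720 = 172091
Index = 172942 / 172091 × 100 = 100.4945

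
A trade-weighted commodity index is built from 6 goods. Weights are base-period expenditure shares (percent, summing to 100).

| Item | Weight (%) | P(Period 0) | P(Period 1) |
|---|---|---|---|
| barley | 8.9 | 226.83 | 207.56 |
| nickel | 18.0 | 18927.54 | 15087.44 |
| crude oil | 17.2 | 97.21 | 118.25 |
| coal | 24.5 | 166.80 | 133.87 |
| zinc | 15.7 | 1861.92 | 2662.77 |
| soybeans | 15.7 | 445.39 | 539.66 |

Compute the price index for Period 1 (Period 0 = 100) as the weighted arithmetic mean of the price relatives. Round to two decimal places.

barley: 8.9 × (207.56/226.83) = 8.9 × 0.915047 = 8.1439
nickel: 18.0 × (15087.44/18927.54) = 18.0 × 0.797116 = 14.3481
crude oil: 17.2 × (118.25/97.21) = 17.2 × 1.216439 = 20.9227
coal: 24.5 × (133.87/166.80) = 24.5 × 0.802578 = 19.6632
zinc: 15.7 × (2662.77/1861.92) = 15.7 × 1.430121 = 22.4529
soybeans: 15.7 × (539.66/445.39) = 15.7 × 1.211657 = 19.0230
Index = Σ wᵢ·(p₁ᵢ/p₀ᵢ) = 8.1439 + 14.3481 + 20.9227 + 19.6632 + 22.4529 + 19.0230 = 104.5538

104.55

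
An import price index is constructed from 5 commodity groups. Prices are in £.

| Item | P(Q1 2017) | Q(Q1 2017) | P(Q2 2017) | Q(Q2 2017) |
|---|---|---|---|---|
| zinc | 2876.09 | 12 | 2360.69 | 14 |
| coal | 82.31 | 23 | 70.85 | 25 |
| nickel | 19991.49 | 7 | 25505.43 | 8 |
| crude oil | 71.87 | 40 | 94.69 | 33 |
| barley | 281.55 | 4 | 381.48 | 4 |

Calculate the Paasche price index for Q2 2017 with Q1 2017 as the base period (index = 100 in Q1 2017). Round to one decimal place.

Paasche price index uses current-period quantities as weights.
ΣP(Q2 2017)·Q(Q2 2017) = 2360.69×14 + 70.85×25 + 25505.43×8 + 94.69×33 + 381.48×4 = 33049.66 + 1771.25 + 204043.44 + 3124.77 + 1525.92 = 243515.04
ΣP(Q1 2017)·Q(Q2 2017) = 2876.09×14 + 82.31×25 + 19991.49×8 + 71.87×33 + 281.55×4 = 40265.26 + 2057.75 + 159931.92 + 2371.71 + 1126.2 = 205752.84
Index = 243515.04 / 205752.84 × 100 = 118.3532

118.4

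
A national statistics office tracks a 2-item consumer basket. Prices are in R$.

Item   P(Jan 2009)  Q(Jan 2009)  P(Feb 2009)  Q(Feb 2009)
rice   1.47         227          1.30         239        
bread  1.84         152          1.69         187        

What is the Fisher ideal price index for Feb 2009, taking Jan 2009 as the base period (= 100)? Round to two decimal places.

90.06

Laspeyres component (base-period weights):
ΣP(Feb 2009)Q(Jan 2009) = 1.30×227 + 1.69×152 = 295.1 + 256.88 = 551.98
ΣP(Jan 2009)Q(Jan 2009) = 1.47×227 + 1.84×152 = 333.69 + 279.68 = 613.37
L = 551.98 / 613.37 × 100 = 89.9914
Paasche component (current-period weights):
ΣP(Feb 2009)Q(Feb 2009) = 1.30×239 + 1.69×187 = 310.7 + 316.03 = 626.73
ΣP(Jan 2009)Q(Feb 2009) = 1.47×239 + 1.84×187 = 351.33 + 344.08 = 695.41
P = 626.73 / 695.41 × 100 = 90.1238
Fisher = √(L × P) = √(89.9914 × 90.1238) = 90.0576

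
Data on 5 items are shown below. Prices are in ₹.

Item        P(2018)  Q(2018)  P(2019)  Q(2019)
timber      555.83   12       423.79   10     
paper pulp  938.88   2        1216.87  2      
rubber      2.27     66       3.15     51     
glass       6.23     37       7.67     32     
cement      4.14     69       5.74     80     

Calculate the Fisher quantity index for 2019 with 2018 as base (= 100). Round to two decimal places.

Laspeyres component (base-period weights):
ΣP(2018)Q(2019) = 555.83×10 + 938.88×2 + 2.27×51 + 6.23×32 + 4.14×80 = 5558.3 + 1877.76 + 115.77 + 199.36 + 331.2 = 8082.39
ΣP(2018)Q(2018) = 555.83×12 + 938.88×2 + 2.27×66 + 6.23×37 + 4.14×69 = 6669.96 + 1877.76 + 149.82 + 230.51 + 285.66 = 9213.71
L = 8082.39 / 9213.71 × 100 = 87.7213
Paasche component (current-period weights):
ΣP(2019)Q(2019) = 423.79×10 + 1216.87×2 + 3.15×51 + 7.67×32 + 5.74×80 = 4237.9 + 2433.74 + 160.65 + 245.44 + 459.2 = 7536.93
ΣP(2019)Q(2018) = 423.79×12 + 1216.87×2 + 3.15×66 + 7.67×37 + 5.74×69 = 5085.48 + 2433.74 + 207.9 + 283.79 + 396.06 = 8406.97
P = 7536.93 / 8406.97 × 100 = 89.6510
Fisher = √(L × P) = √(87.7213 × 89.6510) = 88.6809

88.68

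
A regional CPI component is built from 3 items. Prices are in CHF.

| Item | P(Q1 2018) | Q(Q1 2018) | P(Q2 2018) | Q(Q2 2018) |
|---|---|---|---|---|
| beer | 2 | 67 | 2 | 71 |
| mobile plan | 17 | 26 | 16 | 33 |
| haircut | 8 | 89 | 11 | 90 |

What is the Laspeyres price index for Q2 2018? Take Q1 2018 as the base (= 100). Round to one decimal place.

118.7

Laspeyres price index uses base-period quantities as weights.
ΣP(Q2 2018)·Q(Q1 2018) = 2×67 + 16×26 + 11×89 = 134 + 416 + 979 = 1529
ΣP(Q1 2018)·Q(Q1 2018) = 2×67 + 17×26 + 8×89 = 134 + 442 + 712 = 1288
Index = 1529 / 1288 × 100 = 118.7112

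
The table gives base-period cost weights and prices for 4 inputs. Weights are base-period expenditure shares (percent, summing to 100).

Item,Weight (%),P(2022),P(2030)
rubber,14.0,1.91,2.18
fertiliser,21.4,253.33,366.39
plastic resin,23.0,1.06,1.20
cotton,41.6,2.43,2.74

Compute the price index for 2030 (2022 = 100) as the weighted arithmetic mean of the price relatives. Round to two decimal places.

rubber: 14.0 × (2.18/1.91) = 14.0 × 1.141361 = 15.9791
fertiliser: 21.4 × (366.39/253.33) = 21.4 × 1.446295 = 30.9507
plastic resin: 23.0 × (1.20/1.06) = 23.0 × 1.132075 = 26.0377
cotton: 41.6 × (2.74/2.43) = 41.6 × 1.127572 = 46.9070
Index = Σ wᵢ·(p₁ᵢ/p₀ᵢ) = 15.9791 + 30.9507 + 26.0377 + 46.9070 = 119.8745

119.87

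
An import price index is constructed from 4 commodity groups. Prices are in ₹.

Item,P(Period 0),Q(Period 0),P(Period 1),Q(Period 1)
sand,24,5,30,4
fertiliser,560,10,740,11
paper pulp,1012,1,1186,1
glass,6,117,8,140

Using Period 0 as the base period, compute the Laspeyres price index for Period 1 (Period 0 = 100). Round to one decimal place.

130.1

Laspeyres price index uses base-period quantities as weights.
ΣP(Period 1)·Q(Period 0) = 30×5 + 740×10 + 1186×1 + 8×117 = 150 + 7400 + 1186 + 936 = 9672
ΣP(Period 0)·Q(Period 0) = 24×5 + 560×10 + 1012×1 + 6×117 = 120 + 5600 + 1012 + 702 = 7434
Index = 9672 / 7434 × 100 = 130.1049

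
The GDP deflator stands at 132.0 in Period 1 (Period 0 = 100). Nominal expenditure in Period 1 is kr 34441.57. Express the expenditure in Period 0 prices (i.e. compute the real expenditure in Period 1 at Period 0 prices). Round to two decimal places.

26092.10

Real = Nominal ÷ (Index/100) = 34441.57 ÷ (132.0/100)
     = 34441.57 ÷ 1.320 = 26092.0985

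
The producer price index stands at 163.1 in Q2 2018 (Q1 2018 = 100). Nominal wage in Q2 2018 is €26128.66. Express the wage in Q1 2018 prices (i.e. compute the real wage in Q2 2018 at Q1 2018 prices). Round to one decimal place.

16020.0

Real = Nominal ÷ (Index/100) = 26128.66 ÷ (163.1/100)
     = 26128.66 ÷ 1.631 = 16020.0245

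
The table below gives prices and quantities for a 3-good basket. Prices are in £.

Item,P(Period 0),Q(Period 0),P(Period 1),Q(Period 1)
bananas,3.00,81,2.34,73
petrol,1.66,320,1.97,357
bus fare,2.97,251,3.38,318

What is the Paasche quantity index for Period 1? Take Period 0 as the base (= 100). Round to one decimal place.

116.8

Paasche quantity index uses current-period prices as weights.
ΣP(Period 1)·Q(Period 1) = 2.34×73 + 1.97×357 + 3.38×318 = 170.82 + 703.29 + 1074.84 = 1948.95
ΣP(Period 1)·Q(Period 0) = 2.34×81 + 1.97×320 + 3.38×251 = 189.54 + 630.4 + 848.38 = 1668.32
Index = 1948.95 / 1668.32 × 100 = 116.8211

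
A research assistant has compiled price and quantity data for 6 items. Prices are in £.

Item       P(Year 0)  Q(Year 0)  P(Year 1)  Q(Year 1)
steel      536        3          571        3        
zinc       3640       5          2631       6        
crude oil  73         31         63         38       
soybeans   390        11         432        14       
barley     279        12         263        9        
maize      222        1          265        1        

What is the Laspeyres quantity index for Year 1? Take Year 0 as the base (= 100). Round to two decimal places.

114.98

Laspeyres quantity index uses base-period prices as weights.
ΣP(Year 0)·Q(Year 1) = 536×3 + 3640×6 + 73×38 + 390×14 + 279×9 + 222×1 = 1608 + 21840 + 2774 + 5460 + 2511 + 222 = 34415
ΣP(Year 0)·Q(Year 0) = 536×3 + 3640×5 + 73×31 + 390×11 + 279×12 + 222×1 = 1608 + 18200 + 2263 + 4290 + 3348 + 222 = 29931
Index = 34415 / 29931 × 100 = 114.9811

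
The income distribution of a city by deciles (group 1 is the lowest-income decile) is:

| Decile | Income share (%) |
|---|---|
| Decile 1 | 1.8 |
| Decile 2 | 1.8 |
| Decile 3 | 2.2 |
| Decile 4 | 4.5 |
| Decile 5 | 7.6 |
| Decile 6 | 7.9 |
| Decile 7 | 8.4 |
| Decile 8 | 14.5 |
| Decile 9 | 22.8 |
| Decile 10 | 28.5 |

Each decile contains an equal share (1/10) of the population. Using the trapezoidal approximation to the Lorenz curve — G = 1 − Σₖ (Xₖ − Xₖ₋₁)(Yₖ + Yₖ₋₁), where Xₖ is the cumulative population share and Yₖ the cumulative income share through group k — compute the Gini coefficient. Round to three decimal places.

Cumulative income shares Yₖ: 0.0180, 0.0360, 0.0580, 0.1030, 0.1790, 0.2580, 0.3420, 0.4870, 0.7150, 1.0000
Σ (Xₖ−Xₖ₋₁)(Yₖ+Yₖ₋₁) = (1/10)(0.0180+0.0000) + (1/10)(0.0360+0.0180) + (1/10)(0.0580+0.0360) + (1/10)(0.1030+0.0580) + (1/10)(0.1790+0.1030) + (1/10)(0.2580+0.1790) + (1/10)(0.3420+0.2580) + (1/10)(0.4870+0.3420) + (1/10)(0.7150+0.4870) + (1/10)(1.0000+0.7150)
  = 0.0018 + 0.0054 + 0.0094 + 0.0161 + 0.0282 + 0.0437 + 0.0600 + 0.0829 + 0.1202 + 0.1715 = 0.5392
G = 1 − 0.5392 = 0.4608

0.461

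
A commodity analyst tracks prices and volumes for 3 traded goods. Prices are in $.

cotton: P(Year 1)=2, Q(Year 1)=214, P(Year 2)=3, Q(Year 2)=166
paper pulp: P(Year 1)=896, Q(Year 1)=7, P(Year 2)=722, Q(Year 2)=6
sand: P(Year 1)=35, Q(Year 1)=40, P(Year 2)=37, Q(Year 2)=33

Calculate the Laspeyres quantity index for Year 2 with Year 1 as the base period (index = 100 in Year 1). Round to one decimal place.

84.7

Laspeyres quantity index uses base-period prices as weights.
ΣP(Year 1)·Q(Year 2) = 2×166 + 896×6 + 35×33 = 332 + 5376 + 1155 = 6863
ΣP(Year 1)·Q(Year 1) = 2×214 + 896×7 + 35×40 = 428 + 6272 + 1400 = 8100
Index = 6863 / 8100 × 100 = 84.7284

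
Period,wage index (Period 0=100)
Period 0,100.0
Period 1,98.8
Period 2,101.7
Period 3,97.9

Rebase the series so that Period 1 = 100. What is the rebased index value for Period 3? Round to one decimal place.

99.1

Rebased(Period 3) = 97.9 / 98.8 × 100 = 99.0891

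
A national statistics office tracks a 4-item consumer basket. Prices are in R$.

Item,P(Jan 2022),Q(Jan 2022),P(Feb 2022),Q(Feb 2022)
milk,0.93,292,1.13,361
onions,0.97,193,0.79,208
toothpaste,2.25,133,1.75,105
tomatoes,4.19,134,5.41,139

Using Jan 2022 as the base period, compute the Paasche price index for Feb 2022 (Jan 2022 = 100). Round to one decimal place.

111.2

Paasche price index uses current-period quantities as weights.
ΣP(Feb 2022)·Q(Feb 2022) = 1.13×361 + 0.79×208 + 1.75×105 + 5.41×139 = 407.93 + 164.32 + 183.75 + 751.99 = 1507.99
ΣP(Jan 2022)·Q(Feb 2022) = 0.93×361 + 0.97×208 + 2.25×105 + 4.19×139 = 335.73 + 201.76 + 236.25 + 582.41 = 1356.15
Index = 1507.99 / 1356.15 × 100 = 111.1964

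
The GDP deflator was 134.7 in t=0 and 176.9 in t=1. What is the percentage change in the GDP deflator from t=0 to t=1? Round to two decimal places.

Change = (176.9 − 134.7) / 134.7 × 100
       = 42.2 / 134.7 × 100 = 31.3289%

31.33%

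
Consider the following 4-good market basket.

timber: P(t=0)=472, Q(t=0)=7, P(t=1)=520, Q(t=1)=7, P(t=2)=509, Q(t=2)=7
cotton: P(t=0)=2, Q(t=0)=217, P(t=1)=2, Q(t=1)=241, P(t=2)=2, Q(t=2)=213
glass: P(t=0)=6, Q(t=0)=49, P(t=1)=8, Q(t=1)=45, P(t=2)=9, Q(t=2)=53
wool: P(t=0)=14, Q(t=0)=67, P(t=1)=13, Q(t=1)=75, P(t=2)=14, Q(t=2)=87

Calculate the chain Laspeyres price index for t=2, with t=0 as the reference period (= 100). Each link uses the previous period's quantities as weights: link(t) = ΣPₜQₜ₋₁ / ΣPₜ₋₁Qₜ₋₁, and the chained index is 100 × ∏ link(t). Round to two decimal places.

Link t=0→t=1:
ΣP(t=1)Q(t=0) = 520×7 + 2×217 + 8×49 + 13×67 = 3640 + 434 + 392 + 871 = 5337
ΣP(t=0)Q(t=0) = 472×7 + 2×217 + 6×49 + 14×67 = 3304 + 434 + 294 + 938 = 4970
link = 5337/4970 = 1.073843
Link t=1→t=2:
ΣP(t=2)Q(t=1) = 509×7 + 2×241 + 9×45 + 14×75 = 3563 + 482 + 405 + 1050 = 5500
ΣP(t=1)Q(t=1) = 520×7 + 2×241 + 8×45 + 13×75 = 3640 + 482 + 360 + 975 = 5457
link = 5500/5457 = 1.007880
Chained index = 100 × 1.073843 × 1.007880 = 108.2305

108.23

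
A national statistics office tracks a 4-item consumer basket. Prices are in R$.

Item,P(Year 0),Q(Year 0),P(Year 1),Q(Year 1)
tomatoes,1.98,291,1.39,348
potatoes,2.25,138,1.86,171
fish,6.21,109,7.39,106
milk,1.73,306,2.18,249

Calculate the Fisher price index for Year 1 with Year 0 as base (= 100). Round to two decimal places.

Laspeyres component (base-period weights):
ΣP(Year 1)Q(Year 0) = 1.39×291 + 1.86×138 + 7.39×109 + 2.18×306 = 404.49 + 256.68 + 805.51 + 667.08 = 2133.76
ΣP(Year 0)Q(Year 0) = 1.98×291 + 2.25×138 + 6.21×109 + 1.73×306 = 576.18 + 310.5 + 676.89 + 529.38 = 2092.95
L = 2133.76 / 2092.95 × 100 = 101.9499
Paasche component (current-period weights):
ΣP(Year 1)Q(Year 1) = 1.39×348 + 1.86×171 + 7.39×106 + 2.18×249 = 483.72 + 318.06 + 783.34 + 542.82 = 2127.94
ΣP(Year 0)Q(Year 1) = 1.98×348 + 2.25×171 + 6.21×106 + 1.73×249 = 689.04 + 384.75 + 658.26 + 430.77 = 2162.82
P = 2127.94 / 2162.82 × 100 = 98.3873
Fisher = √(L × P) = √(101.9499 × 98.3873) = 100.1527

100.15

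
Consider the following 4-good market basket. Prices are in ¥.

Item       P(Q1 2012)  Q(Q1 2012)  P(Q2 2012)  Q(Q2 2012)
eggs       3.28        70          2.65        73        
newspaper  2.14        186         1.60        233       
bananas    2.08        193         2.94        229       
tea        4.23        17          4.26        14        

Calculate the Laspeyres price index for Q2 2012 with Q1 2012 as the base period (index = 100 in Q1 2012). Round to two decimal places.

101.99

Laspeyres price index uses base-period quantities as weights.
ΣP(Q2 2012)·Q(Q1 2012) = 2.65×70 + 1.60×186 + 2.94×193 + 4.26×17 = 185.5 + 297.6 + 567.42 + 72.42 = 1122.94
ΣP(Q1 2012)·Q(Q1 2012) = 3.28×70 + 2.14×186 + 2.08×193 + 4.23×17 = 229.6 + 398.04 + 401.44 + 71.91 = 1100.99
Index = 1122.94 / 1100.99 × 100 = 101.9937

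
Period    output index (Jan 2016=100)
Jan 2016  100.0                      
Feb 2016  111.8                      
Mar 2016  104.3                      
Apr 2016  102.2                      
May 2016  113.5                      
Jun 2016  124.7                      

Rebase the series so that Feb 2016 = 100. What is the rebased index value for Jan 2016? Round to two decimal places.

Rebased(Jan 2016) = 100.0 / 111.8 × 100 = 89.4454

89.45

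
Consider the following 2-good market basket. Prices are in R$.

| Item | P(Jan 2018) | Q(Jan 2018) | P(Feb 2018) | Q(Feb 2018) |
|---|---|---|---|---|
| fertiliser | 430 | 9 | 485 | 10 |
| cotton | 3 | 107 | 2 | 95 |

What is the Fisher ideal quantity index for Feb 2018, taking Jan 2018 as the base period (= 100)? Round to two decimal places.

Laspeyres component (base-period weights):
ΣP(Jan 2018)Q(Feb 2018) = 430×10 + 3×95 = 4300 + 285 = 4585
ΣP(Jan 2018)Q(Jan 2018) = 430×9 + 3×107 = 3870 + 321 = 4191
L = 4585 / 4191 × 100 = 109.4011
Paasche component (current-period weights):
ΣP(Feb 2018)Q(Feb 2018) = 485×10 + 2×95 = 4850 + 190 = 5040
ΣP(Feb 2018)Q(Jan 2018) = 485×9 + 2×107 = 4365 + 214 = 4579
P = 5040 / 4579 × 100 = 110.0677
Fisher = √(L × P) = √(109.4011 × 110.0677) = 109.7339

109.73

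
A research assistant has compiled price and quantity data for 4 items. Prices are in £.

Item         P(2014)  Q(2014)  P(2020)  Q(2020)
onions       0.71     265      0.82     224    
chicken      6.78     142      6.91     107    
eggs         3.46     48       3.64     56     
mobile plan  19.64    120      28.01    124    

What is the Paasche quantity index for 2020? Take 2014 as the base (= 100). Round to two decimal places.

Paasche quantity index uses current-period prices as weights.
ΣP(2020)·Q(2020) = 0.82×224 + 6.91×107 + 3.64×56 + 28.01×124 = 183.68 + 739.37 + 203.84 + 3473.24 = 4600.13
ΣP(2020)·Q(2014) = 0.82×265 + 6.91×142 + 3.64×48 + 28.01×120 = 217.3 + 981.22 + 174.72 + 3361.2 = 4734.44
Index = 4600.13 / 4734.44 × 100 = 97.1631

97.16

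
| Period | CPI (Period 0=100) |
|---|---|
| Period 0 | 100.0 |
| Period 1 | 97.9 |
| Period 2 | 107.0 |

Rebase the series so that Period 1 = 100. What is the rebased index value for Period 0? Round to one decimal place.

Rebased(Period 0) = 100.0 / 97.9 × 100 = 102.1450

102.1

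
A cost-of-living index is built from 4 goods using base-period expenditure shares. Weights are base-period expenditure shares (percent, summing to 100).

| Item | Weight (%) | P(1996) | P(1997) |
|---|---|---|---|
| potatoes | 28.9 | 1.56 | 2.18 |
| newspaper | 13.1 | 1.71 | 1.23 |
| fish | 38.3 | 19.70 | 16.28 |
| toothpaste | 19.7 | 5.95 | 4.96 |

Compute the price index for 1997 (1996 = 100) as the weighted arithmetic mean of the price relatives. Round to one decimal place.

potatoes: 28.9 × (2.18/1.56) = 28.9 × 1.397436 = 40.3859
newspaper: 13.1 × (1.23/1.71) = 13.1 × 0.719298 = 9.4228
fish: 38.3 × (16.28/19.70) = 38.3 × 0.826396 = 31.6510
toothpaste: 19.7 × (4.96/5.95) = 19.7 × 0.833613 = 16.4222
Index = Σ wᵢ·(p₁ᵢ/p₀ᵢ) = 40.3859 + 9.4228 + 31.6510 + 16.4222 = 97.8819

97.9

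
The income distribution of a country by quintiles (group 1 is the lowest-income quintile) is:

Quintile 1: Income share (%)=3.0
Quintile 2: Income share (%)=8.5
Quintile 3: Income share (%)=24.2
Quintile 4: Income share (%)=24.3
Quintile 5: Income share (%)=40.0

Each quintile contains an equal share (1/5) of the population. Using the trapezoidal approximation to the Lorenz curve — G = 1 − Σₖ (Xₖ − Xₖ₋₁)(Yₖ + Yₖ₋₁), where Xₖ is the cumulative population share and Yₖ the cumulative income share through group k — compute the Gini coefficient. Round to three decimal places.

0.359

Cumulative income shares Yₖ: 0.0300, 0.1150, 0.3570, 0.6000, 1.0000
Σ (Xₖ−Xₖ₋₁)(Yₖ+Yₖ₋₁) = (1/5)(0.0300+0.0000) + (1/5)(0.1150+0.0300) + (1/5)(0.3570+0.1150) + (1/5)(0.6000+0.3570) + (1/5)(1.0000+0.6000)
  = 0.0060 + 0.0290 + 0.0944 + 0.1914 + 0.3200 = 0.6408
G = 1 − 0.6408 = 0.3592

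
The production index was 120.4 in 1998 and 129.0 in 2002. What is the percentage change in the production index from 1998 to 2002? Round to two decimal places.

7.14%

Change = (129.0 − 120.4) / 120.4 × 100
       = 8.6 / 120.4 × 100 = 7.1429%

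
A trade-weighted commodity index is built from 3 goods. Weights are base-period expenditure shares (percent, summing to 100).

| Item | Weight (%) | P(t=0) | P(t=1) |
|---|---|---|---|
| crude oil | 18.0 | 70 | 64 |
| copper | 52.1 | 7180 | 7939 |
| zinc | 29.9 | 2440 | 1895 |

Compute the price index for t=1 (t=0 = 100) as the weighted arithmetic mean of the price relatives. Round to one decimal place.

97.3

crude oil: 18.0 × (64/70) = 18.0 × 0.914286 = 16.4571
copper: 52.1 × (7939/7180) = 52.1 × 1.105710 = 57.6075
zinc: 29.9 × (1895/2440) = 29.9 × 0.776639 = 23.2215
Index = Σ wᵢ·(p₁ᵢ/p₀ᵢ) = 16.4571 + 57.6075 + 23.2215 = 97.2862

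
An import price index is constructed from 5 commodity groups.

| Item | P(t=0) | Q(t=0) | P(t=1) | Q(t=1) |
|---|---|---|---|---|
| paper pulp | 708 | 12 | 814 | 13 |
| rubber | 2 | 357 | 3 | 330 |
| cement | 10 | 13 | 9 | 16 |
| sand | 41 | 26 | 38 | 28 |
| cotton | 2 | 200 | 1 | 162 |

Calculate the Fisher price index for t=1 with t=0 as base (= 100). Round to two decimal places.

Laspeyres component (base-period weights):
ΣP(t=1)Q(t=0) = 814×12 + 3×357 + 9×13 + 38×26 + 1×200 = 9768 + 1071 + 117 + 988 + 200 = 12144
ΣP(t=0)Q(t=0) = 708×12 + 2×357 + 10×13 + 41×26 + 2×200 = 8496 + 714 + 130 + 1066 + 400 = 10806
L = 12144 / 10806 × 100 = 112.3820
Paasche component (current-period weights):
ΣP(t=1)Q(t=1) = 814×13 + 3×330 + 9×16 + 38×28 + 1×162 = 10582 + 990 + 144 + 1064 + 162 = 12942
ΣP(t=0)Q(t=1) = 708×13 + 2×330 + 10×16 + 41×28 + 2×162 = 9204 + 660 + 160 + 1148 + 324 = 11496
P = 12942 / 11496 × 100 = 112.5783
Fisher = √(L × P) = √(112.3820 × 112.5783) = 112.4801

112.48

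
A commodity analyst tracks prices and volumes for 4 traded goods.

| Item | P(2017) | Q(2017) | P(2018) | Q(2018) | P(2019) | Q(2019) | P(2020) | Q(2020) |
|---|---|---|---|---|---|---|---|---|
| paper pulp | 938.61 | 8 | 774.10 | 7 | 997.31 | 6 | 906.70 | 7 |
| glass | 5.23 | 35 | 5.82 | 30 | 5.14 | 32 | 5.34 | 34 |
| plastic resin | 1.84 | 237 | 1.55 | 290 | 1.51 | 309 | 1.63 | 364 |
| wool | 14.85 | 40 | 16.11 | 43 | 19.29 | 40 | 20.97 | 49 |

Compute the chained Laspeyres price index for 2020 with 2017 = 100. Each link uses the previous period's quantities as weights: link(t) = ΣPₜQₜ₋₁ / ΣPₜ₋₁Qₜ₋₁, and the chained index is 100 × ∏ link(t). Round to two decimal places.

Link 2017→2018:
ΣP(2018)Q(2017) = 774.10×8 + 5.82×35 + 1.55×237 + 16.11×40 = 6192.8 + 203.7 + 367.35 + 644.4 = 7408.25
ΣP(2017)Q(2017) = 938.61×8 + 5.23×35 + 1.84×237 + 14.85×40 = 7508.88 + 183.05 + 436.08 + 594 = 8722.01
link = 7408.25/8722.01 = 0.849374
Link 2018→2019:
ΣP(2019)Q(2018) = 997.31×7 + 5.14×30 + 1.51×290 + 19.29×43 = 6981.17 + 154.2 + 437.9 + 829.47 = 8402.74
ΣP(2018)Q(2018) = 774.10×7 + 5.82×30 + 1.55×290 + 16.11×43 = 5418.7 + 174.6 + 449.5 + 692.73 = 6735.53
link = 8402.74/6735.53 = 1.247525
Link 2019→2020:
ΣP(2020)Q(2019) = 906.70×6 + 5.34×32 + 1.63×309 + 20.97×40 = 5440.2 + 170.88 + 503.67 + 838.8 = 6953.55
ΣP(2019)Q(2019) = 997.31×6 + 5.14×32 + 1.51×309 + 19.29×40 = 5983.86 + 164.48 + 466.59 + 771.6 = 7386.53
link = 6953.55/7386.53 = 0.941382
Chained index = 100 × 0.849374 × 1.247525 × 0.941382 = 99.7503

99.75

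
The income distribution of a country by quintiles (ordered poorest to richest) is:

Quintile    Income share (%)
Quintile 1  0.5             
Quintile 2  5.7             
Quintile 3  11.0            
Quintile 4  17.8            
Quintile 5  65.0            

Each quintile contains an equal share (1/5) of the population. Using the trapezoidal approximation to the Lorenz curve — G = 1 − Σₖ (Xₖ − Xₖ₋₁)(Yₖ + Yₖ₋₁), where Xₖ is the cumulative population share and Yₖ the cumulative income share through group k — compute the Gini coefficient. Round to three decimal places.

Cumulative income shares Yₖ: 0.0050, 0.0620, 0.1720, 0.3500, 1.0000
Σ (Xₖ−Xₖ₋₁)(Yₖ+Yₖ₋₁) = (1/5)(0.0050+0.0000) + (1/5)(0.0620+0.0050) + (1/5)(0.1720+0.0620) + (1/5)(0.3500+0.1720) + (1/5)(1.0000+0.3500)
  = 0.0010 + 0.0134 + 0.0468 + 0.1044 + 0.2700 = 0.4356
G = 1 − 0.4356 = 0.5644

0.564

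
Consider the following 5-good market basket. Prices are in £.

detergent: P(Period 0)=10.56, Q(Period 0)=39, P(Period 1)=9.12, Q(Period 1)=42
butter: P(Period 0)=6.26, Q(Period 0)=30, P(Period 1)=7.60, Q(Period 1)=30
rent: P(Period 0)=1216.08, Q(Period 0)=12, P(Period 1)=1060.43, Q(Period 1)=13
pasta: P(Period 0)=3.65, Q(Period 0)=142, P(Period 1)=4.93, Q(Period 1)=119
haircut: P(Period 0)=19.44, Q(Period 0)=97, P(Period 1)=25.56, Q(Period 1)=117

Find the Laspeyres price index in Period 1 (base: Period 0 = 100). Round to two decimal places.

Laspeyres price index uses base-period quantities as weights.
ΣP(Period 1)·Q(Period 0) = 9.12×39 + 7.60×30 + 1060.43×12 + 4.93×142 + 25.56×97 = 355.68 + 228 + 12725.16 + 700.06 + 2479.32 = 16488.22
ΣP(Period 0)·Q(Period 0) = 10.56×39 + 6.26×30 + 1216.08×12 + 3.65×142 + 19.44×97 = 411.84 + 187.8 + 14592.96 + 518.3 + 1885.68 = 17596.58
Index = 16488.22 / 17596.58 × 100 = 93.7013

93.70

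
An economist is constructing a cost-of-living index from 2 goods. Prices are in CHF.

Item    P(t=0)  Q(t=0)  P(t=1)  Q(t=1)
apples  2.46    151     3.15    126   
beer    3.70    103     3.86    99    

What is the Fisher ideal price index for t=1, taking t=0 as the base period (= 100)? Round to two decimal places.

115.62

Laspeyres component (base-period weights):
ΣP(t=1)Q(t=0) = 3.15×151 + 3.86×103 = 475.65 + 397.58 = 873.23
ΣP(t=0)Q(t=0) = 2.46×151 + 3.70×103 = 371.46 + 381.1 = 752.56
L = 873.23 / 752.56 × 100 = 116.0346
Paasche component (current-period weights):
ΣP(t=1)Q(t=1) = 3.15×126 + 3.86×99 = 396.9 + 382.14 = 779.04
ΣP(t=0)Q(t=1) = 2.46×126 + 3.70×99 = 309.96 + 366.3 = 676.26
P = 779.04 / 676.26 × 100 = 115.1983
Fisher = √(L × P) = √(116.0346 × 115.1983) = 115.6157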